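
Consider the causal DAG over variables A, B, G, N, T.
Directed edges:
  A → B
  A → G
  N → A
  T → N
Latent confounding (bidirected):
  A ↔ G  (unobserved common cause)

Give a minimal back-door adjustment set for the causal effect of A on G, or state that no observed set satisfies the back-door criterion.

desc(A)\{A}={B,G}; candidates ⊆ {N,T}.
A↔G: latent back-door arc(s) into A.
size 0: {}; under {} A still reaches {G,N,T} ∋ G.
size 1: {N}, {T}; under {N} A still reaches {G} ∋ G.
size 2: {N,T}; under {N,T} A still reaches {G} ∋ G.
A↔G cannot be blocked by any observed set — no back-door set.

A→G: no observed back-door set.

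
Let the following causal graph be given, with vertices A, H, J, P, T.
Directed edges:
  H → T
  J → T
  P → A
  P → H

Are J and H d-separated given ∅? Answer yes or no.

Bayes-Ball from J | ∅ reaches {T}.
H ∉ reach(J|∅) ⇒ J ⊥ H | ∅.

Yes — J ⊥ H | ∅.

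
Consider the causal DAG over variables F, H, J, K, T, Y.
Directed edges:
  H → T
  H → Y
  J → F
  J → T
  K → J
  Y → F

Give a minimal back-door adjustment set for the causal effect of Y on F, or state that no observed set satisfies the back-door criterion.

Y→F: minimal back-door set ∅.

desc(Y)\{Y}={F}; candidates ⊆ {H,J,K,T}.
∅: Y⊥F given ∅ in G with Y→· removed — back-door holds.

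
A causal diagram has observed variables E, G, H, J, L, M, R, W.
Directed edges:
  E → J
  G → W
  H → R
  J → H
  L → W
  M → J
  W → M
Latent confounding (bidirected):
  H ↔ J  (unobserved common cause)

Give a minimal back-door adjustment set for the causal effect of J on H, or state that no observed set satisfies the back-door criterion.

J→H: no observed back-door set.

desc(J)\{J}={H,R}; candidates ⊆ {E,G,L,M,W}.
J↔H: latent back-door arc(s) into J.
size 0: {}; under {} J still reaches {E,G,H,L,M,R,W} ∋ H.
size 1: {E}, {G}, {L} …(+2); under {E} J still reaches {G,H,L,M,R,W} ∋ H.
size 2: {E,G}, {E,L}, {E,M} …(+7); under {E,G} J still reaches {H,L,M,R,W} ∋ H.
J↔H cannot be blocked by any observed set — no back-door set.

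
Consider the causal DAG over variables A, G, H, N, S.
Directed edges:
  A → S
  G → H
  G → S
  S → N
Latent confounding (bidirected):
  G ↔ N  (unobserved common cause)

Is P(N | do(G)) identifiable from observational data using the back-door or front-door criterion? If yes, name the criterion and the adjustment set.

desc(G)\{G}={H,N,S}; candidates ⊆ {A}.
G↔N: latent back-door arc(s) into G.
size 0: {}; under {} G still reaches {N} ∋ N.
size 1: {A}; under {A} G still reaches {N} ∋ N.
G↔N cannot be blocked by any observed set — no back-door set.
{S}: (i) intercepts every directed G→N path; (ii) no back-door G→{S}; (iii) {G} blocks every back-door {S}→N. Front-door holds.
P(N|do(G)) = Σ_{S} P(S|G) Σ_{G'} P(N|S,G')P(G').

P(N|do(G)): frontdoor, adjust for {S}.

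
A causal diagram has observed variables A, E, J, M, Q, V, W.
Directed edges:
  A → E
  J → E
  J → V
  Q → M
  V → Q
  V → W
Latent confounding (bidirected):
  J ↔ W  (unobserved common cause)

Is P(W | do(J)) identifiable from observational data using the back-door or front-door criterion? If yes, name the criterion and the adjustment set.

desc(J)\{J}={E,M,Q,V,W}; candidates ⊆ {A}.
J↔W: latent back-door arc(s) into J.
size 0: {}; under {} J still reaches {W} ∋ W.
size 1: {A}; under {A} J still reaches {W} ∋ W.
J↔W cannot be blocked by any observed set — no back-door set.
{V}: (i) intercepts every directed J→W path; (ii) no back-door J→{V}; (iii) {J} blocks every back-door {V}→W. Front-door holds.
P(W|do(J)) = Σ_{V} P(V|J) Σ_{J'} P(W|V,J')P(J').

P(W|do(J)): frontdoor, adjust for {V}.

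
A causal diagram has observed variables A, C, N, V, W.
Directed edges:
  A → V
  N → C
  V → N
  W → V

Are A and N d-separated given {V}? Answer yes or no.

Bayes-Ball from A | {V} reaches {W}.
N ∉ reach(A|{V}) ⇒ A ⊥ N | {V}.

Yes — A ⊥ N | {V}.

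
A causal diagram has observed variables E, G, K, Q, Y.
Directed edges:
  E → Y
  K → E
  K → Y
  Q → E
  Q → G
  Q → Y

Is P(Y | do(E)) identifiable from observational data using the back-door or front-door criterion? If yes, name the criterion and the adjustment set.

P(Y|do(E)): backdoor, adjust for {K, Q}.

desc(E)\{E}={Y}; candidates ⊆ {G,K,Q}.
size 0: {}; under {} E still reaches {G,K,Q,Y} ∋ Y.
size 1: {G}, {K}, {Q}; under {G} E still reaches {K,Q,Y} ∋ Y.
{K,Q}: E⊥Y given {K,Q} in G with E→· removed — back-door holds.
P(Y|do(E)) = Σ_{K,Q} P(Y|E,K,Q)·P(K,Q).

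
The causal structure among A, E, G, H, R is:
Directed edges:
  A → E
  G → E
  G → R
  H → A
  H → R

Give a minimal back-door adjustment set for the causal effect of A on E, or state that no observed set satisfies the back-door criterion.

desc(A)\{A}={E}; candidates ⊆ {G,H,R}.
∅: A⊥E given ∅ in G with A→· removed — back-door holds.

A→E: minimal back-door set ∅.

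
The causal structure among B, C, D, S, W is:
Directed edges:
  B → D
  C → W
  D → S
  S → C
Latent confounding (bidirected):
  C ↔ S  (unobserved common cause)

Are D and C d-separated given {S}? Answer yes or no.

No — D and C are d-connected given {S}.

Bayes-Ball from D | {S} reaches {B,C,W}.
C ∈ reach(D|{S}) ⇒ D ⊥̸ C | {S}.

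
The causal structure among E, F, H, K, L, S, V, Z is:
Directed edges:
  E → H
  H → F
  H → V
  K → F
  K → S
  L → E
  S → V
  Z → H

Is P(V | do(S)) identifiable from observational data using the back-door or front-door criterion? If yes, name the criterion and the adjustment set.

desc(S)\{S}={V}; candidates ⊆ {E,F,H,K,L,Z}.
∅: S⊥V given ∅ in G with S→· removed — back-door holds.
P(V|do(S)) = P(V|S) — no adjustment needed.

P(V|do(S)): backdoor, adjust for ∅.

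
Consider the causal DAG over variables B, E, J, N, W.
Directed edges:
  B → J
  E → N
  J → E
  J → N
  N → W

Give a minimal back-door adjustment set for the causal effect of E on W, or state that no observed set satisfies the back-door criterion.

E→W: minimal back-door set {J}.

desc(E)\{E}={N,W}; candidates ⊆ {B,J}.
size 0: {}; under {} E still reaches {B,J,N,W} ∋ W.
{J}: E⊥W given {J} in G with E→· removed — back-door holds.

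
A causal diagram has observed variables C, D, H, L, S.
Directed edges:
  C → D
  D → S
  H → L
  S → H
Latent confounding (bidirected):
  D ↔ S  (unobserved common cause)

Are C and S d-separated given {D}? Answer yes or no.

Bayes-Ball from C | {D} reaches {H,L,S}.
S ∈ reach(C|{D}) ⇒ C ⊥̸ S | {D}.

No — C and S are d-connected given {D}.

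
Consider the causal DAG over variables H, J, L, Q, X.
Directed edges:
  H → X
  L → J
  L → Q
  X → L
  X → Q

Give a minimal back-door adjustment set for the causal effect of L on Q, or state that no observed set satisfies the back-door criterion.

desc(L)\{L}={J,Q}; candidates ⊆ {H,X}.
size 0: {}; under {} L still reaches {H,Q,X} ∋ Q.
{X}: L⊥Q given {X} in G with L→· removed — back-door holds.

L→Q: minimal back-door set {X}.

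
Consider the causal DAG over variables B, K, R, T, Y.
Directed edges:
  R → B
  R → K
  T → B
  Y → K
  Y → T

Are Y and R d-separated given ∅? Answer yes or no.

Bayes-Ball from Y | ∅ reaches {B,K,T}.
R ∉ reach(Y|∅) ⇒ Y ⊥ R | ∅.

Yes — Y ⊥ R | ∅.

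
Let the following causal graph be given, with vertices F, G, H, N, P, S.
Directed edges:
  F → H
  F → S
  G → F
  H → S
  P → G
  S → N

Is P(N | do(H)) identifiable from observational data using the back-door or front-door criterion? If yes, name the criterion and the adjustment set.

desc(H)\{H}={N,S}; candidates ⊆ {F,G,P}.
size 0: {}; under {} H still reaches {F,G,N,P,S} ∋ N.
{F}: H⊥N given {F} in G with H→· removed — back-door holds.
P(N|do(H)) = Σ_{F} P(N|H,F)·P(F).

P(N|do(H)): backdoor, adjust for {F}.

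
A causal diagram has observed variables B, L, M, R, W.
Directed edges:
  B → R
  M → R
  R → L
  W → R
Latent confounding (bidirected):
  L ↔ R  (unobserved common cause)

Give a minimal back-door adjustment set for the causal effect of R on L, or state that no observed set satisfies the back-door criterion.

desc(R)\{R}={L}; candidates ⊆ {B,M,W}.
R↔L: latent back-door arc(s) into R.
size 0: {}; under {} R still reaches {B,L,M,W} ∋ L.
size 1: {B}, {M}, {W}; under {B} R still reaches {L,M,W} ∋ L.
size 2: {B,M}, {B,W}, {M,W}; under {B,M} R still reaches {L,W} ∋ L.
R↔L cannot be blocked by any observed set — no back-door set.

R→L: no observed back-door set.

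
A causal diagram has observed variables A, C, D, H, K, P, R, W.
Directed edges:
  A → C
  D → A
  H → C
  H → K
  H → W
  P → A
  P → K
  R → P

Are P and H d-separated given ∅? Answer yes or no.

Bayes-Ball from P | ∅ reaches {A,C,K,R}.
H ∉ reach(P|∅) ⇒ P ⊥ H | ∅.

Yes — P ⊥ H | ∅.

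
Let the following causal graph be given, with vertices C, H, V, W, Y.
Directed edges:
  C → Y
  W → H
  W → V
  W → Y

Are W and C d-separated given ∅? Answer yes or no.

Yes — W ⊥ C | ∅.

Bayes-Ball from W | ∅ reaches {H,V,Y}.
C ∉ reach(W|∅) ⇒ W ⊥ C | ∅.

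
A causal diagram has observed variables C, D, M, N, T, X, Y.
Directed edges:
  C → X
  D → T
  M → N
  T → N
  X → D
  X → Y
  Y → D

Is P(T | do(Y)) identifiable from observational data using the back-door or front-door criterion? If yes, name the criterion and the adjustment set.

P(T|do(Y)): backdoor, adjust for {X}.

desc(Y)\{Y}={D,N,T}; candidates ⊆ {C,M,X}.
size 0: {}; under {} Y still reaches {C,D,N,T,X} ∋ T.
{X}: Y⊥T given {X} in G with Y→· removed — back-door holds.
P(T|do(Y)) = Σ_{X} P(T|Y,X)·P(X).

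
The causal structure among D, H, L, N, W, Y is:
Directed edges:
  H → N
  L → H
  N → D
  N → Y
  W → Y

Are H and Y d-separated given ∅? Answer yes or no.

No — H and Y are d-connected given ∅.

Bayes-Ball from H | ∅ reaches {D,L,N,Y}.
Y ∈ reach(H|∅) ⇒ H ⊥̸ Y | ∅.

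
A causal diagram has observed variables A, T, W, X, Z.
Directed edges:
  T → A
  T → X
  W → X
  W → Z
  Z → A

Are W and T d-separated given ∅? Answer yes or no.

Bayes-Ball from W | ∅ reaches {A,X,Z}.
T ∉ reach(W|∅) ⇒ W ⊥ T | ∅.

Yes — W ⊥ T | ∅.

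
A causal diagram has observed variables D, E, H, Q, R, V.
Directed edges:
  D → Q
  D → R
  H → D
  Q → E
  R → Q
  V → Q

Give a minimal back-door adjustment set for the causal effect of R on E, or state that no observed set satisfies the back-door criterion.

desc(R)\{R}={E,Q}; candidates ⊆ {D,H,V}.
size 0: {}; under {} R still reaches {D,E,H,Q} ∋ E.
{D}: R⊥E given {D} in G with R→· removed — back-door holds.

R→E: minimal back-door set {D}.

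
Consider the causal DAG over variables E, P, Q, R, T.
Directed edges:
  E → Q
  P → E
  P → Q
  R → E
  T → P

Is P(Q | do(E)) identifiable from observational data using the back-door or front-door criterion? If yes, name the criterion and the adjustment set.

desc(E)\{E}={Q}; candidates ⊆ {P,R,T}.
size 0: {}; under {} E still reaches {P,Q,R,T} ∋ Q.
{P}: E⊥Q given {P} in G with E→· removed — back-door holds.
P(Q|do(E)) = Σ_{P} P(Q|E,P)·P(P).

P(Q|do(E)): backdoor, adjust for {P}.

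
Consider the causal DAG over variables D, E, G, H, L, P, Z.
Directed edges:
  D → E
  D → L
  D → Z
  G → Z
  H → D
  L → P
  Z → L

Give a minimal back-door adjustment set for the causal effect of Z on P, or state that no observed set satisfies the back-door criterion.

desc(Z)\{Z}={L,P}; candidates ⊆ {D,E,G,H}.
size 0: {}; under {} Z still reaches {D,E,G,H,L,P} ∋ P.
{D}: Z⊥P given {D} in G with Z→· removed — back-door holds.

Z→P: minimal back-door set {D}.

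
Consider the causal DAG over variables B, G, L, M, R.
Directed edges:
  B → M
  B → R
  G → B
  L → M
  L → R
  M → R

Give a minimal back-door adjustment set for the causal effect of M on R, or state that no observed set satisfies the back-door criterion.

M→R: minimal back-door set {B, L}.

desc(M)\{M}={R}; candidates ⊆ {B,G,L}.
size 0: {}; under {} M still reaches {B,G,L,R} ∋ R.
size 1: {B}, {G}, {L}; under {B} M still reaches {L,R} ∋ R.
{B,L}: M⊥R given {B,L} in G with M→· removed — back-door holds.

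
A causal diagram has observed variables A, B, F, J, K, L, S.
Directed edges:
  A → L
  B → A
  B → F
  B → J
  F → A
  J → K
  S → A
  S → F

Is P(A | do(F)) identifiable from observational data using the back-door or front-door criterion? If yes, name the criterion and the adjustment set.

P(A|do(F)): backdoor, adjust for {B, S}.

desc(F)\{F}={A,L}; candidates ⊆ {B,J,K,S}.
size 0: {}; under {} F still reaches {A,B,J,K,L,S} ∋ A.
size 1: {B}, {J}, {K} …(+1); under {B} F still reaches {A,L,S} ∋ A.
{B,S}: F⊥A given {B,S} in G with F→· removed — back-door holds.
P(A|do(F)) = Σ_{B,S} P(A|F,B,S)·P(B,S).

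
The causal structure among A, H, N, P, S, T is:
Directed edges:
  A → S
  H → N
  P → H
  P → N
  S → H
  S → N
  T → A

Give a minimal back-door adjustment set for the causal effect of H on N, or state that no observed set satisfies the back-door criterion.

H→N: minimal back-door set {P, S}.

desc(H)\{H}={N}; candidates ⊆ {A,P,S,T}.
size 0: {}; under {} H still reaches {A,N,P,S,T} ∋ N.
size 1: {A}, {P}, {S} …(+1); under {A} H still reaches {N,P,S} ∋ N.
{P,S}: H⊥N given {P,S} in G with H→· removed — back-door holds.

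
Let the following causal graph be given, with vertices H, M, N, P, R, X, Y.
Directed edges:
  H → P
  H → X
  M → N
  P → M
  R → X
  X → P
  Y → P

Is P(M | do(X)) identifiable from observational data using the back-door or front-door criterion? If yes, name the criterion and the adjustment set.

P(M|do(X)): backdoor, adjust for {H}.

desc(X)\{X}={M,N,P}; candidates ⊆ {H,R,Y}.
size 0: {}; under {} X still reaches {H,M,N,P,R} ∋ M.
{H}: X⊥M given {H} in G with X→· removed — back-door holds.
P(M|do(X)) = Σ_{H} P(M|X,H)·P(H).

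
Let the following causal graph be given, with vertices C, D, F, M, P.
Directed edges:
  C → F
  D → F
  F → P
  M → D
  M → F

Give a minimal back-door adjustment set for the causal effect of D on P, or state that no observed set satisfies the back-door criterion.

desc(D)\{D}={F,P}; candidates ⊆ {C,M}.
size 0: {}; under {} D still reaches {F,M,P} ∋ P.
{M}: D⊥P given {M} in G with D→· removed — back-door holds.

D→P: minimal back-door set {M}.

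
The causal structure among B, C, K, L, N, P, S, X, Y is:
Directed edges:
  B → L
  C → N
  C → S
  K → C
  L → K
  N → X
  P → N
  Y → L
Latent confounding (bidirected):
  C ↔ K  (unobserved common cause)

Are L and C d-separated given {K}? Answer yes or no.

Bayes-Ball from L | {K} reaches {B,C,N,S,X,Y}.
C ∈ reach(L|{K}) ⇒ L ⊥̸ C | {K}.

No — L and C are d-connected given {K}.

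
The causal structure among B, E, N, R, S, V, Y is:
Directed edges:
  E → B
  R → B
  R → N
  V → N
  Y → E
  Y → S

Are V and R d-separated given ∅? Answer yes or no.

Yes — V ⊥ R | ∅.

Bayes-Ball from V | ∅ reaches {N}.
R ∉ reach(V|∅) ⇒ V ⊥ R | ∅.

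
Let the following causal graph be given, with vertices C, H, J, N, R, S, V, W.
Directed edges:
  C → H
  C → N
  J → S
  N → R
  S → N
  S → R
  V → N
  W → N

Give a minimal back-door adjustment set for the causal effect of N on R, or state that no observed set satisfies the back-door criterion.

desc(N)\{N}={R}; candidates ⊆ {C,H,J,S,V,W}.
size 0: {}; under {} N still reaches {C,H,J,R,S,V,W} ∋ R.
{S}: N⊥R given {S} in G with N→· removed — back-door holds.

N→R: minimal back-door set {S}.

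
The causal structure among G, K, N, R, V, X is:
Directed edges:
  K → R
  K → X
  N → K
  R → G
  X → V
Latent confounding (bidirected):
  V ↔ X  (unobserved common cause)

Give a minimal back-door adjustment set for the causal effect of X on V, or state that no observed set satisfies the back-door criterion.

X→V: no observed back-door set.

desc(X)\{X}={V}; candidates ⊆ {G,K,N,R}.
X↔V: latent back-door arc(s) into X.
size 0: {}; under {} X still reaches {G,K,N,R,V} ∋ V.
size 1: {G}, {K}, {N} …(+1); under {G} X still reaches {K,N,R,V} ∋ V.
size 2: {G,K}, {G,N}, {G,R} …(+3); under {G,K} X still reaches {V} ∋ V.
X↔V cannot be blocked by any observed set — no back-door set.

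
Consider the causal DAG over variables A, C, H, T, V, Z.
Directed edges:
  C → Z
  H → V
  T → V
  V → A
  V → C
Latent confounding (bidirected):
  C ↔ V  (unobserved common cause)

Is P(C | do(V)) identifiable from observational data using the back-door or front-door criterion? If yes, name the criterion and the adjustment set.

P(C|do(V)): not identifiable (no BD/FD set).

desc(V)\{V}={A,C,Z}; candidates ⊆ {H,T}.
V↔C: latent back-door arc(s) into V.
size 0: {}; under {} V still reaches {C,H,T,Z} ∋ C.
size 1: {H}, {T}; under {H} V still reaches {C,T,Z} ∋ C.
size 2: {H,T}; under {H,T} V still reaches {C,Z} ∋ C.
V↔C cannot be blocked by any observed set — no back-door set.
No mediator lies on a directed V→…→C path.
Neither criterion identifies P(C|do(V)) in this graph.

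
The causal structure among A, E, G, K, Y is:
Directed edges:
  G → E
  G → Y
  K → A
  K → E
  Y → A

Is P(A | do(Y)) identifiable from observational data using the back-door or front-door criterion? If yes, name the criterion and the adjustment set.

P(A|do(Y)): backdoor, adjust for ∅.

desc(Y)\{Y}={A}; candidates ⊆ {E,G,K}.
∅: Y⊥A given ∅ in G with Y→· removed — back-door holds.
P(A|do(Y)) = P(A|Y) — no adjustment needed.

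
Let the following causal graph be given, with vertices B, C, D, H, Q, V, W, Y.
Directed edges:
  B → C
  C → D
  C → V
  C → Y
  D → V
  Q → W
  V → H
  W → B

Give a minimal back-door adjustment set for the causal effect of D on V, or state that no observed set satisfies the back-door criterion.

desc(D)\{D}={H,V}; candidates ⊆ {B,C,Q,W,Y}.
size 0: {}; under {} D still reaches {B,C,H,Q,V,W,Y} ∋ V.
{C}: D⊥V given {C} in G with D→· removed — back-door holds.

D→V: minimal back-door set {C}.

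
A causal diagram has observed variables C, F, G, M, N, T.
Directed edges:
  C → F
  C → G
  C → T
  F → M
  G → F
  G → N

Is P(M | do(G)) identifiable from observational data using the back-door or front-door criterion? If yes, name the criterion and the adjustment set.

P(M|do(G)): backdoor, adjust for {C}.

desc(G)\{G}={F,M,N}; candidates ⊆ {C,T}.
size 0: {}; under {} G still reaches {C,F,M,T} ∋ M.
{C}: G⊥M given {C} in G with G→· removed — back-door holds.
P(M|do(G)) = Σ_{C} P(M|G,C)·P(C).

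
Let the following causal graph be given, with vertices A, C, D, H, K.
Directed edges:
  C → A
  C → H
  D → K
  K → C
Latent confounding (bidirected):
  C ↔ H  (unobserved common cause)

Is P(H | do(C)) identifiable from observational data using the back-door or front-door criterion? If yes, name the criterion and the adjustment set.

desc(C)\{C}={A,H}; candidates ⊆ {D,K}.
C↔H: latent back-door arc(s) into C.
size 0: {}; under {} C still reaches {D,H,K} ∋ H.
size 1: {D}, {K}; under {D} C still reaches {H,K} ∋ H.
size 2: {D,K}; under {D,K} C still reaches {H} ∋ H.
C↔H cannot be blocked by any observed set — no back-door set.
No mediator lies on a directed C→…→H path.
Neither criterion identifies P(H|do(C)) in this graph.

P(H|do(C)): not identifiable (no BD/FD set).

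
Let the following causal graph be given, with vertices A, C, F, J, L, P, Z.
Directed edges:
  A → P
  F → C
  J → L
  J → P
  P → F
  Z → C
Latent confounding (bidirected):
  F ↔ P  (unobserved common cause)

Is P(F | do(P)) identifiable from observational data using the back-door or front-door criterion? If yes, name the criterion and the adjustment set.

P(F|do(P)): not identifiable (no BD/FD set).

desc(P)\{P}={C,F}; candidates ⊆ {A,J,L,Z}.
P↔F: latent back-door arc(s) into P.
size 0: {}; under {} P still reaches {A,C,F,J,L} ∋ F.
size 1: {A}, {J}, {L} …(+1); under {A} P still reaches {C,F,J,L} ∋ F.
size 2: {A,J}, {A,L}, {A,Z} …(+3); under {A,J} P still reaches {C,F} ∋ F.
P↔F cannot be blocked by any observed set — no back-door set.
No mediator lies on a directed P→…→F path.
Neither criterion identifies P(F|do(P)) in this graph.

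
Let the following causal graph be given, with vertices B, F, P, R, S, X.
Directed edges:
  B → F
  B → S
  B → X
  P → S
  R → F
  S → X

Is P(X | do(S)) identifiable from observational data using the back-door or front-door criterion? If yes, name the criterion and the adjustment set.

P(X|do(S)): backdoor, adjust for {B}.

desc(S)\{S}={X}; candidates ⊆ {B,F,P,R}.
size 0: {}; under {} S still reaches {B,F,P,X} ∋ X.
{B}: S⊥X given {B} in G with S→· removed — back-door holds.
P(X|do(S)) = Σ_{B} P(X|S,B)·P(B).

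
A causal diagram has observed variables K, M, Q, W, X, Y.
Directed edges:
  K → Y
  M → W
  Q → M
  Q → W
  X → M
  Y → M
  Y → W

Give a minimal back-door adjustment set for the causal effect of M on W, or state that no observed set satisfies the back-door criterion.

M→W: minimal back-door set {Q, Y}.

desc(M)\{M}={W}; candidates ⊆ {K,Q,X,Y}.
size 0: {}; under {} M still reaches {K,Q,W,X,Y} ∋ W.
size 1: {K}, {Q}, {X} …(+1); under {K} M still reaches {Q,W,X,Y} ∋ W.
{Q,Y}: M⊥W given {Q,Y} in G with M→· removed — back-door holds.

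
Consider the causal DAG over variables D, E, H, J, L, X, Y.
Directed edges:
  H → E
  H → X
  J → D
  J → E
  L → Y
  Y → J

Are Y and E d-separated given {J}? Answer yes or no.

Yes — Y ⊥ E | {J}.

Bayes-Ball from Y | {J} reaches {L}.
E ∉ reach(Y|{J}) ⇒ Y ⊥ E | {J}.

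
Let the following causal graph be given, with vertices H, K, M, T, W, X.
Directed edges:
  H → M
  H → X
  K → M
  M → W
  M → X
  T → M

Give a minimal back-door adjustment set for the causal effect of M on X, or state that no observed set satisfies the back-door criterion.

desc(M)\{M}={W,X}; candidates ⊆ {H,K,T}.
size 0: {}; under {} M still reaches {H,K,T,X} ∋ X.
{H}: M⊥X given {H} in G with M→· removed — back-door holds.

M→X: minimal back-door set {H}.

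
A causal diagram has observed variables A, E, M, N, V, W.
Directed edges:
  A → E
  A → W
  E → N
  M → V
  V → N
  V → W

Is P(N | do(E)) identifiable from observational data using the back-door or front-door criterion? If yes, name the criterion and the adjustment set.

desc(E)\{E}={N}; candidates ⊆ {A,M,V,W}.
∅: E⊥N given ∅ in G with E→· removed — back-door holds.
P(N|do(E)) = P(N|E) — no adjustment needed.

P(N|do(E)): backdoor, adjust for ∅.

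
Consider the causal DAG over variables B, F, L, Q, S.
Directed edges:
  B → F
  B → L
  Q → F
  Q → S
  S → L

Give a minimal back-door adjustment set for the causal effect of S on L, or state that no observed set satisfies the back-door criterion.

S→L: minimal back-door set ∅.

desc(S)\{S}={L}; candidates ⊆ {B,F,Q}.
∅: S⊥L given ∅ in G with S→· removed — back-door holds.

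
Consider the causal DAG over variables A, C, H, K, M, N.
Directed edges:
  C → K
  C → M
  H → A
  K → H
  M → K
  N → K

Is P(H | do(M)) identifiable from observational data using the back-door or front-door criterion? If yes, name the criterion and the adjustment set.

desc(M)\{M}={A,H,K}; candidates ⊆ {C,N}.
size 0: {}; under {} M still reaches {A,C,H,K} ∋ H.
{C}: M⊥H given {C} in G with M→· removed — back-door holds.
P(H|do(M)) = Σ_{C} P(H|M,C)·P(C).

P(H|do(M)): backdoor, adjust for {C}.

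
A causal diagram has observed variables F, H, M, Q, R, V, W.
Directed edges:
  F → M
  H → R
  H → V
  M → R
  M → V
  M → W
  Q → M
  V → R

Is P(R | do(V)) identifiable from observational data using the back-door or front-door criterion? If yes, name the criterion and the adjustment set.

P(R|do(V)): backdoor, adjust for {H, M}.

desc(V)\{V}={R}; candidates ⊆ {F,H,M,Q,W}.
size 0: {}; under {} V still reaches {F,H,M,Q,R,W} ∋ R.
size 1: {F}, {H}, {M} …(+2); under {F} V still reaches {H,M,Q,R,W} ∋ R.
{H,M}: V⊥R given {H,M} in G with V→· removed — back-door holds.
P(R|do(V)) = Σ_{H,M} P(R|V,H,M)·P(H,M).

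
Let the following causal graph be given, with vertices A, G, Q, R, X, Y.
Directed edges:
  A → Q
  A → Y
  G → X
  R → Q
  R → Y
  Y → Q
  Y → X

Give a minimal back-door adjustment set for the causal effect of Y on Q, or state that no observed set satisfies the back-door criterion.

Y→Q: minimal back-door set {A, R}.

desc(Y)\{Y}={Q,X}; candidates ⊆ {A,G,R}.
size 0: {}; under {} Y still reaches {A,Q,R} ∋ Q.
size 1: {A}, {G}, {R}; under {A} Y still reaches {Q,R} ∋ Q.
{A,R}: Y⊥Q given {A,R} in G with Y→· removed — back-door holds.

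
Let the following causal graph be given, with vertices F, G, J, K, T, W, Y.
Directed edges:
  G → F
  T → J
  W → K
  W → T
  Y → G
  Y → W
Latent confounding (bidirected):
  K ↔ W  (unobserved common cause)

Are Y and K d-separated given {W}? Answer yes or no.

Bayes-Ball from Y | {W} reaches {F,G,K}.
K ∈ reach(Y|{W}) ⇒ Y ⊥̸ K | {W}.

No — Y and K are d-connected given {W}.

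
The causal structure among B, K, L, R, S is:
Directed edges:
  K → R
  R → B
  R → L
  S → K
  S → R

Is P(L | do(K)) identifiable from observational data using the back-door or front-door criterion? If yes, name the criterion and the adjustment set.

P(L|do(K)): backdoor, adjust for {S}.

desc(K)\{K}={B,L,R}; candidates ⊆ {S}.
size 0: {}; under {} K still reaches {B,L,R,S} ∋ L.
{S}: K⊥L given {S} in G with K→· removed — back-door holds.
P(L|do(K)) = Σ_{S} P(L|K,S)·P(S).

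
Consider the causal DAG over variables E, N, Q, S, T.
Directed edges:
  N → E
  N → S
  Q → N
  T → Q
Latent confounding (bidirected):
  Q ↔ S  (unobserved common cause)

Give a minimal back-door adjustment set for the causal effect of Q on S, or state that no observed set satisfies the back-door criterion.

Q→S: no observed back-door set.

desc(Q)\{Q}={E,N,S}; candidates ⊆ {T}.
Q↔S: latent back-door arc(s) into Q.
size 0: {}; under {} Q still reaches {S,T} ∋ S.
size 1: {T}; under {T} Q still reaches {S} ∋ S.
Q↔S cannot be blocked by any observed set — no back-door set.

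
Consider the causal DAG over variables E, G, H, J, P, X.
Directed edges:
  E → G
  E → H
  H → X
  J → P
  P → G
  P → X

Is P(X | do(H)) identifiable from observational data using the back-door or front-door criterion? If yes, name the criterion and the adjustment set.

desc(H)\{H}={X}; candidates ⊆ {E,G,J,P}.
∅: H⊥X given ∅ in G with H→· removed — back-door holds.
P(X|do(H)) = P(X|H) — no adjustment needed.

P(X|do(H)): backdoor, adjust for ∅.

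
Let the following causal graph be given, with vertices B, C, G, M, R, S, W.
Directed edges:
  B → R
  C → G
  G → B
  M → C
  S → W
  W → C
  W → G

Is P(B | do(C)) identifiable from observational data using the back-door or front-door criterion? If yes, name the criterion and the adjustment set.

desc(C)\{C}={B,G,R}; candidates ⊆ {M,S,W}.
size 0: {}; under {} C still reaches {B,G,M,R,S,W} ∋ B.
{W}: C⊥B given {W} in G with C→· removed — back-door holds.
P(B|do(C)) = Σ_{W} P(B|C,W)·P(W).

P(B|do(C)): backdoor, adjust for {W}.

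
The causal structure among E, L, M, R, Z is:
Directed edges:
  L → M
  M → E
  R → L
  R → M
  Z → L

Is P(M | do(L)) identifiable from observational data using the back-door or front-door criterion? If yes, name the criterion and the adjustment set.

desc(L)\{L}={E,M}; candidates ⊆ {R,Z}.
size 0: {}; under {} L still reaches {E,M,R,Z} ∋ M.
{R}: L⊥M given {R} in G with L→· removed — back-door holds.
P(M|do(L)) = Σ_{R} P(M|L,R)·P(R).

P(M|do(L)): backdoor, adjust for {R}.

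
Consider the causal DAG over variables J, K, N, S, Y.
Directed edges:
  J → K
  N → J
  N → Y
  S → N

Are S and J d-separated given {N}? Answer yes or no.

Yes — S ⊥ J | {N}.

Bayes-Ball from S | {N} reaches ∅.
J ∉ reach(S|{N}) ⇒ S ⊥ J | {N}.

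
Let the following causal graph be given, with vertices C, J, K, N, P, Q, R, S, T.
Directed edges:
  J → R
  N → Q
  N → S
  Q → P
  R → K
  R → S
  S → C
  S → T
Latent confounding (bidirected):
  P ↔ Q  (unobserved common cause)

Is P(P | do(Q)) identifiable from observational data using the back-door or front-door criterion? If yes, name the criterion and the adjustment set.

P(P|do(Q)): not identifiable (no BD/FD set).

desc(Q)\{Q}={P}; candidates ⊆ {C,J,K,N,R,S,T}.
Q↔P: latent back-door arc(s) into Q.
size 0: {}; under {} Q still reaches {C,N,P,S,T} ∋ P.
size 1: {C}, {J}, {K} …(+4); under {C} Q still reaches {J,K,N,P,R,S,T} ∋ P.
size 2: {C,J}, {C,K}, {C,N} …(+18); under {C,J} Q still reaches {K,N,P,R,S,T} ∋ P.
Q↔P cannot be blocked by any observed set — no back-door set.
No mediator lies on a directed Q→…→P path.
Neither criterion identifies P(P|do(Q)) in this graph.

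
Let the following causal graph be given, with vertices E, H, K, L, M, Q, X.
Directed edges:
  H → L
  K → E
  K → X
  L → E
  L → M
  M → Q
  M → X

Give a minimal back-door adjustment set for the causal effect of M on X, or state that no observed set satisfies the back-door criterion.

desc(M)\{M}={Q,X}; candidates ⊆ {E,H,K,L}.
∅: M⊥X given ∅ in G with M→· removed — back-door holds.

M→X: minimal back-door set ∅.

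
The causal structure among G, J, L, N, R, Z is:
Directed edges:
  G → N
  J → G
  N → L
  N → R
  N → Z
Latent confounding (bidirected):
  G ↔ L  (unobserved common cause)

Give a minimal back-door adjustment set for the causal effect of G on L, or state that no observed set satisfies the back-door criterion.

desc(G)\{G}={L,N,R,Z}; candidates ⊆ {J}.
G↔L: latent back-door arc(s) into G.
size 0: {}; under {} G still reaches {J,L} ∋ L.
size 1: {J}; under {J} G still reaches {L} ∋ L.
G↔L cannot be blocked by any observed set — no back-door set.

G→L: no observed back-door set.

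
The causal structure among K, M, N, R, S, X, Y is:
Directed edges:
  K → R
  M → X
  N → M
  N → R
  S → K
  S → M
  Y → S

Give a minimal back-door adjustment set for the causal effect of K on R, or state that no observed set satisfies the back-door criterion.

K→R: minimal back-door set ∅.

desc(K)\{K}={R}; candidates ⊆ {M,N,S,X,Y}.
∅: K⊥R given ∅ in G with K→· removed — back-door holds.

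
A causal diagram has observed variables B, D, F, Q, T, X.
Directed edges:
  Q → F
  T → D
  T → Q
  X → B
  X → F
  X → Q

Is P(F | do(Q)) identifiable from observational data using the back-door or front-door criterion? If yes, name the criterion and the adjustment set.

desc(Q)\{Q}={F}; candidates ⊆ {B,D,T,X}.
size 0: {}; under {} Q still reaches {B,D,F,T,X} ∋ F.
{X}: Q⊥F given {X} in G with Q→· removed — back-door holds.
P(F|do(Q)) = Σ_{X} P(F|Q,X)·P(X).

P(F|do(Q)): backdoor, adjust for {X}.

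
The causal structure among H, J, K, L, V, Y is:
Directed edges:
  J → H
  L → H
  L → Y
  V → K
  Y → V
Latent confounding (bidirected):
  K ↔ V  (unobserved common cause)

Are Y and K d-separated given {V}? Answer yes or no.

Bayes-Ball from Y | {V} reaches {H,K,L}.
K ∈ reach(Y|{V}) ⇒ Y ⊥̸ K | {V}.

No — Y and K are d-connected given {V}.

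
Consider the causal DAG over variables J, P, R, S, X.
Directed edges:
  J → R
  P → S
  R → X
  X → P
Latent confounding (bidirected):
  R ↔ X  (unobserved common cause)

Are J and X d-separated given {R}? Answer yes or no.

No — J and X are d-connected given {R}.

Bayes-Ball from J | {R} reaches {P,S,X}.
X ∈ reach(J|{R}) ⇒ J ⊥̸ X | {R}.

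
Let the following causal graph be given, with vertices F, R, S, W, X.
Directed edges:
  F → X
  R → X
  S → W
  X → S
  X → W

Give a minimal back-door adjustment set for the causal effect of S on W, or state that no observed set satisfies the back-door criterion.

desc(S)\{S}={W}; candidates ⊆ {F,R,X}.
size 0: {}; under {} S still reaches {F,R,W,X} ∋ W.
{X}: S⊥W given {X} in G with S→· removed — back-door holds.

S→W: minimal back-door set {X}.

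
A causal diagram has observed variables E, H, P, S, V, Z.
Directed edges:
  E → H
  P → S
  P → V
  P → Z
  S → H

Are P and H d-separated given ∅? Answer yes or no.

No — P and H are d-connected given ∅.

Bayes-Ball from P | ∅ reaches {H,S,V,Z}.
H ∈ reach(P|∅) ⇒ P ⊥̸ H | ∅.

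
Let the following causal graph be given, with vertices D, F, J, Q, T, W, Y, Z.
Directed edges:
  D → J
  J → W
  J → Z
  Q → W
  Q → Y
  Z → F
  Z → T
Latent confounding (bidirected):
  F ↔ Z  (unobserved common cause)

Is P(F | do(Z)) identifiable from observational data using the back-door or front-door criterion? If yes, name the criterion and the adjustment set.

P(F|do(Z)): not identifiable (no BD/FD set).

desc(Z)\{Z}={F,T}; candidates ⊆ {D,J,Q,W,Y}.
Z↔F: latent back-door arc(s) into Z.
size 0: {}; under {} Z still reaches {D,F,J,W} ∋ F.
size 1: {D}, {J}, {Q} …(+2); under {D} Z still reaches {F,J,W} ∋ F.
size 2: {D,J}, {D,Q}, {D,W} …(+7); under {D,J} Z still reaches {F} ∋ F.
Z↔F cannot be blocked by any observed set — no back-door set.
No mediator lies on a directed Z→…→F path.
Neither criterion identifies P(F|do(Z)) in this graph.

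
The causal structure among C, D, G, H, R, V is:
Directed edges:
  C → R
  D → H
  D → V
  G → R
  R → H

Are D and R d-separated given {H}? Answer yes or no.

Bayes-Ball from D | {H} reaches {C,G,R,V}.
R ∈ reach(D|{H}) ⇒ D ⊥̸ R | {H}.

No — D and R are d-connected given {H}.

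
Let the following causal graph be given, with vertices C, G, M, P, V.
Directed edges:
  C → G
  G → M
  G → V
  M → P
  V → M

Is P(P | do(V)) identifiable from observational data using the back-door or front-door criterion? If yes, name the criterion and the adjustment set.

desc(V)\{V}={M,P}; candidates ⊆ {C,G}.
size 0: {}; under {} V still reaches {C,G,M,P} ∋ P.
{G}: V⊥P given {G} in G with V→· removed — back-door holds.
P(P|do(V)) = Σ_{G} P(P|V,G)·P(G).

P(P|do(V)): backdoor, adjust for {G}.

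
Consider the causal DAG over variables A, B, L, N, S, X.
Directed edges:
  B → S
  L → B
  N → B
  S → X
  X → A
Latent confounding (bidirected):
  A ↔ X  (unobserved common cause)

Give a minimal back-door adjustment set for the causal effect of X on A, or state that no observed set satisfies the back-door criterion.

X→A: no observed back-door set.

desc(X)\{X}={A}; candidates ⊆ {B,L,N,S}.
X↔A: latent back-door arc(s) into X.
size 0: {}; under {} X still reaches {A,B,L,N,S} ∋ A.
size 1: {B}, {L}, {N} …(+1); under {B} X still reaches {A,S} ∋ A.
size 2: {B,L}, {B,N}, {B,S} …(+3); under {B,L} X still reaches {A,S} ∋ A.
X↔A cannot be blocked by any observed set — no back-door set.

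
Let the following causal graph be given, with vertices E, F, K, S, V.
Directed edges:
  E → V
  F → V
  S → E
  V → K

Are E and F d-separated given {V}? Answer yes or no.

Bayes-Ball from E | {V} reaches {F,S}.
F ∈ reach(E|{V}) ⇒ E ⊥̸ F | {V}.

No — E and F are d-connected given {V}.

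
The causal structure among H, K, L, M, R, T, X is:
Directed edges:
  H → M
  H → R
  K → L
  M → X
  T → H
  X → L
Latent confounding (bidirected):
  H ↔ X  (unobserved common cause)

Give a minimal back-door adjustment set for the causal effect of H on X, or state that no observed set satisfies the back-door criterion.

desc(H)\{H}={L,M,R,X}; candidates ⊆ {K,T}.
H↔X: latent back-door arc(s) into H.
size 0: {}; under {} H still reaches {L,T,X} ∋ X.
size 1: {K}, {T}; under {K} H still reaches {L,T,X} ∋ X.
size 2: {K,T}; under {K,T} H still reaches {L,X} ∋ X.
H↔X cannot be blocked by any observed set — no back-door set.

H→X: no observed back-door set.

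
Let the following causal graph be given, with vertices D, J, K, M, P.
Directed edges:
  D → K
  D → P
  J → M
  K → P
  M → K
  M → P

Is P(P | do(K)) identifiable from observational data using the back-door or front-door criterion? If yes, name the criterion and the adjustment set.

desc(K)\{K}={P}; candidates ⊆ {D,J,M}.
size 0: {}; under {} K still reaches {D,J,M,P} ∋ P.
size 1: {D}, {J}, {M}; under {D} K still reaches {J,M,P} ∋ P.
{D,M}: K⊥P given {D,M} in G with K→· removed — back-door holds.
P(P|do(K)) = Σ_{D,M} P(P|K,D,M)·P(D,M).

P(P|do(K)): backdoor, adjust for {D, M}.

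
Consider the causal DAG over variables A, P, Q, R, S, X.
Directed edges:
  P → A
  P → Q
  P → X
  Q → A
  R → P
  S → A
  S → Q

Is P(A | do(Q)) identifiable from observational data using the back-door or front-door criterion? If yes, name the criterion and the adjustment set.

desc(Q)\{Q}={A}; candidates ⊆ {P,R,S,X}.
size 0: {}; under {} Q still reaches {A,P,R,S,X} ∋ A.
size 1: {P}, {R}, {S} …(+1); under {P} Q still reaches {A,S} ∋ A.
{P,S}: Q⊥A given {P,S} in G with Q→· removed — back-door holds.
P(A|do(Q)) = Σ_{P,S} P(A|Q,P,S)·P(P,S).

P(A|do(Q)): backdoor, adjust for {P, S}.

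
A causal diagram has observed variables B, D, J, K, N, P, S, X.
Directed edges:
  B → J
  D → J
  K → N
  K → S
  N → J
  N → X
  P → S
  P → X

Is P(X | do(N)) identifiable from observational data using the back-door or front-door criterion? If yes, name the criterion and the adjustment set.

P(X|do(N)): backdoor, adjust for ∅.

desc(N)\{N}={J,X}; candidates ⊆ {B,D,K,P,S}.
∅: N⊥X given ∅ in G with N→· removed — back-door holds.
P(X|do(N)) = P(X|N) — no adjustment needed.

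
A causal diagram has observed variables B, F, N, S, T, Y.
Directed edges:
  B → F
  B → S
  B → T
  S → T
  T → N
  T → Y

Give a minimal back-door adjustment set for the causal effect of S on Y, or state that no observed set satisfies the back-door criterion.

desc(S)\{S}={N,T,Y}; candidates ⊆ {B,F}.
size 0: {}; under {} S still reaches {B,F,N,T,Y} ∋ Y.
{B}: S⊥Y given {B} in G with S→· removed — back-door holds.

S→Y: minimal back-door set {B}.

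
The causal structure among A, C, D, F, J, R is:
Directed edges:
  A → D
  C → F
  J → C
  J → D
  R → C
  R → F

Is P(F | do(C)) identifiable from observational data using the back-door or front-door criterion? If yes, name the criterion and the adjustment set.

desc(C)\{C}={F}; candidates ⊆ {A,D,J,R}.
size 0: {}; under {} C still reaches {D,F,J,R} ∋ F.
{R}: C⊥F given {R} in G with C→· removed — back-door holds.
P(F|do(C)) = Σ_{R} P(F|C,R)·P(R).

P(F|do(C)): backdoor, adjust for {R}.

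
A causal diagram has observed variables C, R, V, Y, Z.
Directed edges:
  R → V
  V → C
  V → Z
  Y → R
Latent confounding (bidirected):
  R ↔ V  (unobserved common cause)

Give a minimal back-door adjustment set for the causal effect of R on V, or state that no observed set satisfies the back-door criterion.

desc(R)\{R}={C,V,Z}; candidates ⊆ {Y}.
R↔V: latent back-door arc(s) into R.
size 0: {}; under {} R still reaches {C,V,Y,Z} ∋ V.
size 1: {Y}; under {Y} R still reaches {C,V,Z} ∋ V.
R↔V cannot be blocked by any observed set — no back-door set.

R→V: no observed back-door set.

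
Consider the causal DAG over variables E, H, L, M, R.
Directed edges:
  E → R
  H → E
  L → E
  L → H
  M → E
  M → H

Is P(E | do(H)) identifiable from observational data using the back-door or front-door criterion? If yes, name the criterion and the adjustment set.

desc(H)\{H}={E,R}; candidates ⊆ {L,M}.
size 0: {}; under {} H still reaches {E,L,M,R} ∋ E.
size 1: {L}, {M}; under {L} H still reaches {E,M,R} ∋ E.
{L,M}: H⊥E given {L,M} in G with H→· removed — back-door holds.
P(E|do(H)) = Σ_{L,M} P(E|H,L,M)·P(L,M).

P(E|do(H)): backdoor, adjust for {L, M}.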